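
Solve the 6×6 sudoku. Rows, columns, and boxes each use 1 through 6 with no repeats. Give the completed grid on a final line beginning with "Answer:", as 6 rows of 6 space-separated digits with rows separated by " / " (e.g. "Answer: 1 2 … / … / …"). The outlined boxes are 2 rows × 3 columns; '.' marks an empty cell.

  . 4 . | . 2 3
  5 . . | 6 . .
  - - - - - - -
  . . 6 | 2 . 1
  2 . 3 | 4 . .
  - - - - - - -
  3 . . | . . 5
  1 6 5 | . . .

Step 1. [r5c5∈{1,4,6}] 6 has one home in row 5: r5c5. So r5c5=6.
Step 2. [r2c5∈{1,4}] col 5 places 1 nowhere but r2c5, so r2c5=1.
Step 3. [r2c3∈{2}] nothing but 2 survives at r2c3 ⇒ r2c3=2.
Step 4. [r3c5∈{3,5}] in row 3, 3 fits only at r3c5. So r3c5=3.
Step 5. [r4c5∈{5}] only 5 remains possible at r4c5 ⇒ r4c5=5.
Step 6. [r6c5∈{4}] r6c5 is down to just 4, so r6c5=4.
Step 7. [r4c6∈{6}] r4c6's peers cover all but 6, so r4c6=6.
Step 8. [r1c1∈{6}] r1c1 is down to just 6 ⇒ r1c1=6.
Step 9. [r1c4∈{5}] r1c4 has the single candidate 5. So r1c4=5.
Step 10. [r3c1∈{4}] only 4 remains possible at r3c1, so r3c1=4.
Step 11. [r2c2∈{3}] r2c2's peers cover all but 3. So r2c2=3.
Step 12. [r5c3∈{4}] r5c3 is down to just 4 ⇒ r5c3=4.
Step 13. [r4c2∈{1}] r4c2 is down to just 1 ⇒ r4c2=1.
Step 14. [r1c3∈{1}] r1c3 has the single candidate 1, so r1c3=1.
Step 15. [r5c2∈{2}] nothing but 2 survives at r5c2. So r5c2=2.
Step 16. [r2c6∈{4}] only 4 remains possible at r2c6. So r2c6=4.
Step 17. [r6c6∈{2}] nothing but 2 survives at r6c6. So r6c6=2.
Step 18. [r6c4∈{3}] r6c4 is down to just 3. So r6c4=3.
Step 19. [r5c4∈{1}] r5c4 has the single candidate 1 ⇒ r5c4=1.
Step 20. [r3c2∈{5}] r3c2 has the single candidate 5. So r3c2=5.

Answer: 6 4 1 5 2 3 / 5 3 2 6 1 4 / 4 5 6 2 3 1 / 2 1 3 4 5 6 / 3 2 4 1 6 5 / 1 6 5 3 4 2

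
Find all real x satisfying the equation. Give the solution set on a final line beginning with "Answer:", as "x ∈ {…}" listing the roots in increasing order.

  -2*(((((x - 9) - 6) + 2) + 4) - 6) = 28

Step 1. [-2*(((((x - 9) - 6) + 2) + 4) - 6) = 28] leading coefficient -2: divide by -2, so div: ((((x - 9) - 6) + 2) + 4) - 6 = -14.
Step 2. [((((x - 9) - 6) + 2) + 4) - 6 = -14] add 6: x sits inside (… - 6), so sub: (((x - 9) - 6) + 2) + 4 = -8.
Step 3. [(((x - 9) - 6) + 2) + 4 = -8] the outer +4 inverts by subtracting 4 ⇒ sub: ((x - 9) - 6) + 2 = -12.
Step 4. [((x - 9) - 6) + 2 = -12] subtract 2: x sits inside (… + 2). So sub: (x - 9) - 6 = -14.
Step 5. [(x - 9) - 6 = -14] add 6: x sits inside (… - 6) ⇒ sub: x - 9 = -8.
Step 6. [x - 9 = -8] the outer -9 inverts by adding 9, so sub: x = 1.

Answer: x ∈ {1}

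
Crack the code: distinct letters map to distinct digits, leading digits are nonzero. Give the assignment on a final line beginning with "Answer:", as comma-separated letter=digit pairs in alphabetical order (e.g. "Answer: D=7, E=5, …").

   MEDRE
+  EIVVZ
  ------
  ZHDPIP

Step 1. [col 1: E + Z ≡ P (mod 10)] several values work for Z in column 1 (E + Z ≡ P (mod 10), carry-in 0); try Z=1. So Z=1.
Step 2. [col 1: E + Z ≡ P (mod 10)] P=3 is one option consistent with column 1 (E + Z ≡ P (mod 10), carry-in 0) — take it, so P=3.
Step 3. [col 1: E + Z ≡ P (mod 10)] from column 1 (Z=1, P=3, carry-in 0, digits 1,3 already taken and all letters distinct): E must equal 2. So E=2.
Step 4. [col 2: R + V ≡ I (mod 10)] V=5 is one option consistent with column 2 (R + V ≡ I (mod 10), carry-in 0) — take it ⇒ V=5.
Step 5. [col 2: R + V ≡ I (mod 10)] several values work for I in column 2 (R + V ≡ I (mod 10), carry-in 0); try I=4. So I=4.
Step 6. [col 2: R + V ≡ I (mod 10)] column 2 reads R+V+carry(0)=I with V=5, I=4; with digits 1,2,3,4,5 already taken and all letters distinct, the only value for R is 9 ⇒ R=9.
Step 7. [col 3: D + V ≡ P (mod 10)] column 3: given V=5, P=3, carry-in 1, and digits 1,2,3,4,5,9 already taken and all letters distinct, D+V≡P (mod 10) forces D=7 ⇒ D=7.
Step 8. [col 5: M + E ≡ H (mod 10)] no forcing yet in column 5 (carry-in 0); M=8 is free and consistent — try it ⇒ M=8.
Step 9. [col 5: M + E ≡ H (mod 10)] column 5: given M=8, E=2, carry-in 0, and digits 1,2,3,4,5,7,8,9 already taken and all letters distinct, M+E≡H (mod 10) forces H=0. So H=0.

Answer: D=7, E=2, H=0, I=4, M=8, P=3, R=9, V=5, Z=1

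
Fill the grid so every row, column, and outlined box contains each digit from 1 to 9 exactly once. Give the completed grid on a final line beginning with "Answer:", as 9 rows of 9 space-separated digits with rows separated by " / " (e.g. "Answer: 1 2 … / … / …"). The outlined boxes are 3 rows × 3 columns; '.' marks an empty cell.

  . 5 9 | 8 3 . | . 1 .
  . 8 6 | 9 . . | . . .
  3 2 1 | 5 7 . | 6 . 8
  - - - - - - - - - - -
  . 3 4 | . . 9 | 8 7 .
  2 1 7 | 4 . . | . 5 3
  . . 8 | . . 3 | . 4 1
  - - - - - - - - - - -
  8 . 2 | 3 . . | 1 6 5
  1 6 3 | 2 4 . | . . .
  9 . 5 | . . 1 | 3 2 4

Step 1. [r4c9∈{2,6}] col 9 places 6 nowhere but r4c9 ⇒ r4c9=6.
Step 2. [r6c7∈{2,9}] box 6 places 2 nowhere but r6c7. So r6c7=2.
Step 3. [r6c1∈{5,6}] col 1 places 6 nowhere but r6c1 ⇒ r6c1=6.
Step 4. [r9c5∈{6,8}] in row 9, 8 fits only at r9c5 ⇒ r9c5=8.
Step 5. [r7c6∈{7}] only 7 remains possible at r7c6. So r7c6=7.
Step 6. [r4c5∈{1,2,5}] across row 4, 2 lands solely at r4c5, so r4c5=2.
Step 7. [r1c6∈{2,4,6}] row 1 places 6 nowhere but r1c6, so r1c6=6.
Step 8. [r8c9∈{7,9}] across col 9, 9 lands solely at r8c9 ⇒ r8c9=9.
Step 9. [r8c7∈{7}] r8c7's peers cover all but 7 ⇒ r8c7=7.
Step 10. [r2c6∈{2,4}] in col 6, 2 fits only at r2c6. So r2c6=2.
Step 11. [r1c7∈{4}] r1c7's peers cover all but 4 ⇒ r1c7=4.
Step 12. [r1c1∈{7}] r1c1 is down to just 7, so r1c1=7.
Step 13. [r8c6∈{5}] r8c6's peers cover all but 5 ⇒ r8c6=5.
Step 14. [r2c1∈{4}] r2c1 has the single candidate 4 ⇒ r2c1=4.
Step 15. [r2c8∈{3}] only 3 remains possible at r2c8 ⇒ r2c8=3.
Step 16. [r1c9∈{2}] r1c9's peers cover all but 2. So r1c9=2.
Step 17. [r8c8∈{8}] only 8 remains possible at r8c8. So r8c8=8.
Step 18. [r3c8∈{9}] r3c8's peers cover all but 9, so r3c8=9.
Step 19. [r5c7∈{9}] r5c7 is down to just 9. So r5c7=9.
Step 20. [r2c9∈{7}] r2c9 is down to just 7, so r2c9=7.
Step 21. [r6c5∈{5}] only 5 remains possible at r6c5. So r6c5=5.
Step 22. [r6c2∈{9}] r6c2 has the single candidate 9 ⇒ r6c2=9.
Step 23. [r2c7∈{5}] r2c7 has the single candidate 5 ⇒ r2c7=5.
Step 24. [r7c5∈{9}] nothing but 9 survives at r7c5, so r7c5=9.
Step 25. [r3c6∈{4}] r3c6's peers cover all but 4, so r3c6=4.
Step 26. [r6c4∈{7}] r6c4 is down to just 7. So r6c4=7.
Step 27. [r5c6∈{8}] r5c6 has the single candidate 8 ⇒ r5c6=8.
Step 28. [r4c1∈{5}] r4c1 has the single candidate 5 ⇒ r4c1=5.
Step 29. [r9c4∈{6}] r9c4 is down to just 6. So r9c4=6.
Step 30. [r2c5∈{1}] r2c5 is down to just 1, so r2c5=1.
Step 31. [r5c5∈{6}] nothing but 6 survives at r5c5 ⇒ r5c5=6.
Step 32. [r9c2∈{7}] r9c2 is down to just 7, so r9c2=7.
Step 33. [r4c4∈{1}] r4c4 has the single candidate 1 ⇒ r4c4=1.
Step 34. [r7c2∈{4}] nothing but 4 survives at r7c2, so r7c2=4.

Answer: 7 5 9 8 3 6 4 1 2 / 4 8 6 9 1 2 5 3 7 / 3 2 1 5 7 4 6 9 8 / 5 3 4 1 2 9 8 7 6 / 2 1 7 4 6 8 9 5 3 / 6 9 8 7 5 3 2 4 1 / 8 4 2 3 9 7 1 6 5 / 1 6 3 2 4 5 7 8 9 / 9 7 5 6 8 1 3 2 4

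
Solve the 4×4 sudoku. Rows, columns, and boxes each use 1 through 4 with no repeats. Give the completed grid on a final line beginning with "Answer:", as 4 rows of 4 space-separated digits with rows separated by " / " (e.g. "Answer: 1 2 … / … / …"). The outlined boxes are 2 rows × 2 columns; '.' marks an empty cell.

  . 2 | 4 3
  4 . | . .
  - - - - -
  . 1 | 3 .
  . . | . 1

Step 1. [r4c3∈{2}] r4c3's peers cover all but 2 ⇒ r4c3=2.
Step 2. [r2c2∈{3}] r2c2 is down to just 3 ⇒ r2c2=3.
Step 3. [r4c1∈{3}] r4c1 is down to just 3, so r4c1=3.
Step 4. [r2c3∈{1}] nothing but 1 survives at r2c3 ⇒ r2c3=1.
Step 5. [r2c4∈{2}] r2c4's peers cover all but 2, so r2c4=2.
Step 6. [r3c1∈{2}] r3c1 has the single candidate 2 ⇒ r3c1=2.
Step 7. [r3c4∈{4}] only 4 remains possible at r3c4 ⇒ r3c4=4.
Step 8. [r4c2∈{4}] r4c2 is down to just 4 ⇒ r4c2=4.
Step 9. [r1c1∈{1}] r1c1 has the single candidate 1 ⇒ r1c1=1.

Answer: 1 2 4 3 / 4 3 1 2 / 2 1 3 4 / 3 4 2 1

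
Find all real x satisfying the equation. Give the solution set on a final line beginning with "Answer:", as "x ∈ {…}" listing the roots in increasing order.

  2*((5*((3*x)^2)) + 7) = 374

Step 1. [2*((5*((3*x)^2)) + 7) = 374] divide by the outer 2 ⇒ div: (5*((3*x)^2)) + 7 = 187.
Step 2. [(5*((3*x)^2)) + 7 = 187] subtract 7: x sits inside (… + 7), so sub: 5*((3*x)^2) = 180.
Step 3. [5*((3*x)^2) = 180] leading coefficient 5: divide by 5. So div: (3*x)^2 = 36.
Step 4. [(3*x)^2 = 36] LHS squared, RHS 36 ≥ 0: apply √ (±), so sqrt: 3*x = 6 or -6.
Step 5. [3*x = 6 or -6] 3 out front; divide by 3. So div: x = 2 or -2.

Answer: x ∈ {-2, 2}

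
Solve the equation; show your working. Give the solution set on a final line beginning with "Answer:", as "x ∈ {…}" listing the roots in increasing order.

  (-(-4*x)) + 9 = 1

Step 1. [(-(-4*x)) + 9 = 1] the outer +9 inverts by subtracting 9, so sub: -(-4*x) = -8.
Step 2. [-(-4*x) = -8] leading − — multiply by −1 ⇒ neg: -4*x = 8.
Step 3. [-4*x = 8] -4 out front; divide by -4, so div: x = -2.

Answer: x ∈ {-2}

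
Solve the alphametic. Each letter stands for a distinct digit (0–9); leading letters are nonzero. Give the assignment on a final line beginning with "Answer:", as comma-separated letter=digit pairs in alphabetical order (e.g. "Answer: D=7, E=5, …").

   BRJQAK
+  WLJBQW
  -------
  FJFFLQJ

Step 1. [col 1: K + W ≡ J (mod 10)] no forcing yet in column 1 (carry-in 0); W=4 is free and consistent — try it ⇒ W=4.
Step 2. [col 1: K + W ≡ J (mod 10)] several values work for J in column 1 (K + W ≡ J (mod 10), carry-in 0); try J=0, so J=0.
Step 3. [F] F is the leading digit of a 7-digit sum of two 6-digit numbers; the final carry is exactly 1, so F=1.
Step 4. [col 1: K + W ≡ J (mod 10)] from column 1 (W=4, J=0, carry-in 0, digits 0,1,4 already taken and all letters distinct): K must equal 6 ⇒ K=6.
Step 5. [col 2: A + Q ≡ Q (mod 10)] in column 2 we have A+Q≡Q with carry-in 1; given nothing yet and digits 0,1,4,6 already taken and all letters distinct, that pins A to 9. So A=9.
Step 6. [col 2: A + Q ≡ Q (mod 10)] several values work for Q in column 2 (A + Q ≡ Q (mod 10), carry-in 1); try Q=7, so Q=7.
Step 7. [col 3: Q + B ≡ L (mod 10)] column 3 reads Q+B+carry(1)=L with Q=7; with digits 0,1,4,6,7,9 already taken and all letters distinct, the only value for L is 3. So L=3.
Step 8. [col 3: Q + B ≡ L (mod 10)] in column 3 we have Q+B≡L with carry-in 1; given Q=7, L=3 and digits 0,1,3,4,6,7,9 already taken and all letters distinct, that pins B to 5, so B=5.
Step 9. [col 5: R + L ≡ F (mod 10)] column 5 reads R+L+carry(0)=F with L=3, F=1; with digits 0,1,3,4,5,6,7,9 already taken and all letters distinct, the only value for R is 8 ⇒ R=8.

Answer: A=9, B=5, F=1, J=0, K=6, L=3, Q=7, R=8, W=4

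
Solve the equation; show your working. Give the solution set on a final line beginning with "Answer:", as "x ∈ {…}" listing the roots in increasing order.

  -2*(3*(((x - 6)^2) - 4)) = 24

Step 1. [-2*(3*(((x - 6)^2) - 4)) = 24] leading coefficient -2: divide by -2, so div: 3*(((x - 6)^2) - 4) = -12.
Step 2. [3*(((x - 6)^2) - 4) = -12] 3·(inner) — divide through by 3. So div: ((x - 6)^2) - 4 = -4.
Step 3. [((x - 6)^2) - 4 = -4] peel the -4: add 4 from each side. So sub: (x - 6)^2 = 0.
Step 4. [(x - 6)^2 = 0] LHS squared, RHS 0 ≥ 0: apply √ (±) ⇒ sqrt: x - 6 = 0.
Step 5. [x - 6 = 0] peel the -6: add 6 from each side. So sub: x = 6.

Answer: x ∈ {6}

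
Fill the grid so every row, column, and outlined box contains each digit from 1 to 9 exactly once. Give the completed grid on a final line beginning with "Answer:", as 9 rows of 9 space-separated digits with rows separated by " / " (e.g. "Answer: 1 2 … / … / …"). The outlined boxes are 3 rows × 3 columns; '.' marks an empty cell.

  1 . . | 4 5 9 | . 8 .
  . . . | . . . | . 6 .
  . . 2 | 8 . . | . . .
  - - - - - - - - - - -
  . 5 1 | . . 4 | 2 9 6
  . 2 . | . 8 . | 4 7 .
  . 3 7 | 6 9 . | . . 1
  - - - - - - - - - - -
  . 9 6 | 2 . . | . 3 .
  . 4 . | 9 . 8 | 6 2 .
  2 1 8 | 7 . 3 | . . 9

Step 1. [r9c7∈{5}] r9c7's peers cover all but 5 ⇒ r9c7=5.
Step 2. [r8c9∈{7}] nothing but 7 survives at r8c9. So r8c9=7.
Step 3. [r1c3∈{3}] r1c3 has the single candidate 3. So r1c3=3.
Step 4. [r3c8∈{1,4,5}] col 8 places 1 nowhere but r3c8, so r3c8=1.
Step 5. [r5c4∈{1,3,5}] in col 4, 5 fits only at r5c4, so r5c4=5.
Step 6. [r2c5∈{1,2,3,7}] 2 has one home in col 5: r2c5. So r2c5=2.
Step 7. [r2c3∈{4,5,9}] r2c3 is the only open cell in col 3 admitting 4, so r2c3=4.
Step 8. [r3c6∈{6,7}] 6 has one home in col 6: r3c6, so r3c6=6.
Step 9. [r3c2∈{7}] nothing but 7 survives at r3c2. So r3c2=7.
Step 10. [r3c5∈{3}] nothing but 3 survives at r3c5, so r3c5=3.
Step 11. [r2c7∈{3,7,9}] 3 has one home in col 7: r2c7, so r2c7=3.
Step 12. [r2c1∈{5,8,9}] row 2 places 9 nowhere but r2c1, so r2c1=9.
Step 13. [r3c1∈{5}] r3c1 is down to just 5. So r3c1=5.
Step 14. [r7c7∈{1,8}] r7c7 is the only open cell in col 7 admitting 1. So r7c7=1.
Step 15. [r7c5∈{4}] only 4 remains possible at r7c5, so r7c5=4.
Step 16. [r4c1∈{8}] r4c1's peers cover all but 8 ⇒ r4c1=8.
Step 17. [r2c6∈{1,7}] across row 2, 7 lands solely at r2c6 ⇒ r2c6=7.
Step 18. [r8c1∈{3}] r8c1 is down to just 3 ⇒ r8c1=3.
Step 19. [r6c7∈{8}] r6c7's peers cover all but 8, so r6c7=8.
Step 20. [r2c9∈{5}] r2c9 has the single candidate 5. So r2c9=5.
Step 21. [r6c8∈{5}] r6c8 is down to just 5, so r6c8=5.
Step 22. [r9c5∈{6}] nothing but 6 survives at r9c5 ⇒ r9c5=6.
Step 23. [r6c1∈{4}] r6c1 has the single candidate 4, so r6c1=4.
Step 24. [r7c9∈{8}] r7c9 has the single candidate 8 ⇒ r7c9=8.
Step 25. [r5c1∈{6}] r5c1's peers cover all but 6 ⇒ r5c1=6.
Step 26. [r9c8∈{4}] r9c8 is down to just 4. So r9c8=4.
Step 27. [r4c4∈{3}] r4c4's peers cover all but 3. So r4c4=3.
Step 28. [r3c7∈{9}] r3c7 is down to just 9. So r3c7=9.
Step 29. [r7c6∈{5}] r7c6's peers cover all but 5. So r7c6=5.
Step 30. [r2c4∈{1}] nothing but 1 survives at r2c4 ⇒ r2c4=1.
Step 31. [r7c1∈{7}] r7c1's peers cover all but 7 ⇒ r7c1=7.
Step 32. [r1c9∈{2}] r1c9's peers cover all but 2. So r1c9=2.
Step 33. [r8c5∈{1}] r8c5 is down to just 1. So r8c5=1.
Step 34. [r4c5∈{7}] only 7 remains possible at r4c5, so r4c5=7.
Step 35. [r3c9∈{4}] nothing but 4 survives at r3c9, so r3c9=4.
Step 36. [r5c6∈{1}] r5c6's peers cover all but 1, so r5c6=1.
Step 37. [r5c9∈{3}] nothing but 3 survives at r5c9 ⇒ r5c9=3.
Step 38. [r5c3∈{9}] r5c3 is down to just 9 ⇒ r5c3=9.
Step 39. [r8c3∈{5}] only 5 remains possible at r8c3, so r8c3=5.
Step 40. [r2c2∈{8}] r2c2 has the single candidate 8. So r2c2=8.
Step 41. [r1c7∈{7}] nothing but 7 survives at r1c7, so r1c7=7.
Step 42. [r6c6∈{2}] only 2 remains possible at r6c6, so r6c6=2.
Step 43. [r1c2∈{6}] nothing but 6 survives at r1c2 ⇒ r1c2=6.

Answer: 1 6 3 4 5 9 7 8 2 / 9 8 4 1 2 7 3 6 5 / 5 7 2 8 3 6 9 1 4 / 8 5 1 3 7 4 2 9 6 / 6 2 9 5 8 1 4 7 3 / 4 3 7 6 9 2 8 5 1 / 7 9 6 2 4 5 1 3 8 / 3 4 5 9 1 8 6 2 7 / 2 1 8 7 6 3 5 4 9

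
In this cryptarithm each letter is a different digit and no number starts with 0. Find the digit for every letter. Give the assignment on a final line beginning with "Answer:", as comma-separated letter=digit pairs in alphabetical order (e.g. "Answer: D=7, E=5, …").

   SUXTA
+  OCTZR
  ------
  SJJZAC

Step 1. [col 1: A + R ≡ C (mod 10)] several values work for A in column 1 (A + R ≡ C (mod 10), carry-in 0); try A=9. So A=9.
Step 2. [col 1: A + R ≡ C (mod 10)] R=7 is one option consistent with column 1 (A + R ≡ C (mod 10), carry-in 0) — take it. So R=7.
Step 3. [S] S is the leading digit of a 6-digit sum of two 5-digit numbers; the final carry is exactly 1. So S=1.
Step 4. [col 1: A + R ≡ C (mod 10)] in column 1 we have A+R≡C with carry-in 0; given A=9, R=7 and digits 1,7,9 already taken and all letters distinct, that pins C to 6. So C=6.
Step 5. [col 2: T + Z ≡ A (mod 10)] Z=5 is one option consistent with column 2 (T + Z ≡ A (mod 10), carry-in 1) — take it, so Z=5.
Step 6. [col 2: T + Z ≡ A (mod 10)] column 2: given Z=5, A=9, carry-in 1, and digits 1,5,6,7,9 already taken and all letters distinct, T+Z≡A (mod 10) forces T=3 ⇒ T=3.
Step 7. [col 3: X + T ≡ Z (mod 10)] in column 3 we have X+T≡Z with carry-in 0; given T=3, Z=5 and digits 1,3,5,6,7,9 already taken and all letters distinct, that pins X to 2, so X=2.
Step 8. [col 4: U + C ≡ J (mod 10)] U=4 is one option consistent with column 4 (U + C ≡ J (mod 10), carry-in 0) — take it. So U=4.
Step 9. [col 4: U + C ≡ J (mod 10)] column 4: given U=4, C=6, carry-in 0, and digits 1,2,3,4,5,6,7,9 already taken and all letters distinct, U+C≡J (mod 10) forces J=0. So J=0.
Step 10. [col 5: S + O ≡ J (mod 10)] column 5: given S=1, J=0, carry-in 1, and digits 0,1,2,3,4,5,6,7,9 already taken and all letters distinct, S+O≡J (mod 10) forces O=8. So O=8.

Answer: A=9, C=6, J=0, O=8, R=7, S=1, T=3, U=4, X=2, Z=5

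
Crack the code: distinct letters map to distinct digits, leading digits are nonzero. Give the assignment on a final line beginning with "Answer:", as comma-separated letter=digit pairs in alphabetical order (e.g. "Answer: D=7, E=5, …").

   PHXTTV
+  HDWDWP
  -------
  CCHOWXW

Step 1. [col 1: V + P ≡ W (mod 10)] W=6 is one option consistent with column 1 (V + P ≡ W (mod 10), carry-in 0) — take it ⇒ W=6.
Step 2. [col 1: V + P ≡ W (mod 10)] several values work for P in column 1 (V + P ≡ W (mod 10), carry-in 0); try P=7, so P=7.
Step 3. [C] C is the leading digit of a 7-digit sum of two 6-digit numbers; the final carry is exactly 1, so C=1.
Step 4. [col 1: V + P ≡ W (mod 10)] in column 1 we have V+P≡W with carry-in 0; given P=7, W=6 and digits 1,6,7 already taken and all letters distinct, that pins V to 9 ⇒ V=9.
Step 5. [col 2: T + W ≡ X (mod 10)] several values work for X in column 2 (T + W ≡ X (mod 10), carry-in 1); try X=2. So X=2.
Step 6. [col 2: T + W ≡ X (mod 10)] column 2 reads T+W+carry(1)=X with W=6, X=2; with digits 1,2,6,7,9 already taken and all letters distinct, the only value for T is 5. So T=5.
Step 7. [col 3: T + D ≡ W (mod 10)] column 3: given T=5, W=6, carry-in 1, and digits 1,2,5,6,7,9 already taken and all letters distinct, T+D≡W (mod 10) forces D=0. So D=0.
Step 8. [col 4: X + W ≡ O (mod 10)] column 4 reads X+W+carry(0)=O with X=2, W=6; with digits 0,1,2,5,6,7,9 already taken and all letters distinct, the only value for O is 8 ⇒ O=8.
Step 9. [col 5: H + D ≡ H (mod 10)] column 5 (H + D ≡ H (mod 10), carry-in 0) doesn't pin H yet; pick H=4 and continue, so H=4.

Answer: C=1, D=0, H=4, O=8, P=7, T=5, V=9, W=6, X=2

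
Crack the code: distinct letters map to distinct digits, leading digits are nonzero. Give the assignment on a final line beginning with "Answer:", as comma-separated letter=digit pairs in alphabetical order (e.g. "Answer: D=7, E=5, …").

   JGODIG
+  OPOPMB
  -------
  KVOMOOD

Step 1. [col 1: G + B ≡ D (mod 10)] D=3 is one option consistent with column 1 (G + B ≡ D (mod 10), carry-in 0) — take it, so D=3.
Step 2. [col 1: G + B ≡ D (mod 10)] B=9 is one option consistent with column 1 (G + B ≡ D (mod 10), carry-in 0) — take it, so B=9.
Step 3. [col 1: G + B ≡ D (mod 10)] from column 1 (B=9, D=3, carry-in 0, digits 3,9 already taken and all letters distinct): G must equal 4 ⇒ G=4.
Step 4. [col 2: I + M ≡ O (mod 10)] several values work for M in column 2 (I + M ≡ O (mod 10), carry-in 1); try M=5. So M=5.
Step 5. [col 2: I + M ≡ O (mod 10)] several values work for O in column 2 (I + M ≡ O (mod 10), carry-in 1); try O=2. So O=2.
Step 6. [K] adding two 6-digit numbers gives at most 6+1 digits, and here it does — K is that final carry and must be 1. So K=1.
Step 7. [col 2: I + M ≡ O (mod 10)] column 2: given M=5, O=2, carry-in 1, and digits 1,2,3,4,5,9 already taken and all letters distinct, I+M≡O (mod 10) forces I=6. So I=6.
Step 8. [col 3: D + P ≡ O (mod 10)] column 3 reads D+P+carry(1)=O with D=3, O=2; with digits 1,2,3,4,5,6,9 already taken and all letters distinct, the only value for P is 8 ⇒ P=8.
Step 9. [col 6: J + O ≡ V (mod 10)] in column 6 we have J+O≡V with carry-in 1; given O=2 and digits 1,2,3,4,5,6,8,9 already taken and all letters distinct, that pins J to 7. So J=7.
Step 10. [col 6: J + O ≡ V (mod 10)] column 6 reads J+O+carry(1)=V with J=7, O=2; with digits 1,2,3,4,5,6,7,8,9 already taken and all letters distinct, the only value for V is 0 ⇒ V=0.

Answer: B=9, D=3, G=4, I=6, J=7, K=1, M=5, O=2, P=8, V=0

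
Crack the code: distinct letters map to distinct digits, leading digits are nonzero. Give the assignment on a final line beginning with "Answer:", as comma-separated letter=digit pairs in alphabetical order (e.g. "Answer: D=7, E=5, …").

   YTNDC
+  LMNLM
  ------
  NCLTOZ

Step 1. [N] N is the leading digit of a 6-digit sum of two 5-digit numbers; the final carry is exactly 1. So N=1.
Step 2. [col 1: C + M ≡ Z (mod 10)] Z=9 is one option consistent with column 1 (C + M ≡ Z (mod 10), carry-in 0) — take it ⇒ Z=9.
Step 3. [col 1: C + M ≡ Z (mod 10)] several values work for C in column 1 (C + M ≡ Z (mod 10), carry-in 0); try C=4, so C=4.
Step 4. [col 1: C + M ≡ Z (mod 10)] column 1 reads C+M+carry(0)=Z with C=4, Z=9; with digits 1,4,9 already taken and all letters distinct, the only value for M is 5. So M=5.
Step 5. [col 2: D + L ≡ O (mod 10)] D=2 is one option consistent with column 2 (D + L ≡ O (mod 10), carry-in 0) — take it, so D=2.
Step 6. [col 2: D + L ≡ O (mod 10)] several values work for O in column 2 (D + L ≡ O (mod 10), carry-in 0); try O=0 ⇒ O=0.
Step 7. [col 2: D + L ≡ O (mod 10)] in column 2 we have D+L≡O with carry-in 0; given D=2, O=0 and digits 0,1,2,4,5,9 already taken and all letters distinct, that pins L to 8 ⇒ L=8.
Step 8. [col 3: N + N ≡ T (mod 10)] column 3: given N=1, carry-in 1, and digits 0,1,2,4,5,8,9 already taken and all letters distinct, N+N≡T (mod 10) forces T=3. So T=3.
Step 9. [col 5: Y + L ≡ C (mod 10)] column 5: given L=8, C=4, carry-in 0, and digits 0,1,2,3,4,5,8,9 already taken and all letters distinct, Y+L≡C (mod 10) forces Y=6, so Y=6.

Answer: C=4, D=2, L=8, M=5, N=1, O=0, T=3, Y=6, Z=9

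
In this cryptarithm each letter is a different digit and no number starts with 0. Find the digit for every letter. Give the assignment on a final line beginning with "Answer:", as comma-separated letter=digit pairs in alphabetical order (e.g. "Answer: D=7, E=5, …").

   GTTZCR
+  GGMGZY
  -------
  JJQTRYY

Step 1. [col 1: R + Y ≡ Y (mod 10)] column 1 reads R+Y+carry(0)=Y with nothing yet; with all letters distinct, none taken yet, the only value for R is 0 ⇒ R=0.
Step 2. [col 1: R + Y ≡ Y (mod 10)] several values work for Y in column 1 (R + Y ≡ Y (mod 10), carry-in 0); try Y=2, so Y=2.
Step 3. [col 2: C + Z ≡ Y (mod 10)] several values work for C in column 2 (C + Z ≡ Y (mod 10), carry-in 0); try C=8 ⇒ C=8.
Step 4. [col 2: C + Z ≡ Y (mod 10)] column 2: given C=8, Y=2, carry-in 0, and digits 0,2,8 already taken and all letters distinct, C+Z≡Y (mod 10) forces Z=4, so Z=4.
Step 5. [col 3: Z + G ≡ R (mod 10)] in column 3 we have Z+G≡R with carry-in 1; given Z=4, R=0 and digits 0,2,4,8 already taken and all letters distinct, that pins G to 5 ⇒ G=5.
Step 6. [J] the sum has 7 digits but both addends have 6; that extra leading digit J is the final carry, namely 1, so J=1.
Step 7. [col 4: T + M ≡ T (mod 10)] column 4 reads T+M+carry(1)=T with nothing yet; with digits 0,1,2,4,5,8 already taken and all letters distinct, the only value for M is 9, so M=9.
Step 8. [col 4: T + M ≡ T (mod 10)] no forcing yet in column 4 (carry-in 1); T=7 is free and consistent — try it. So T=7.
Step 9. [col 5: T + G ≡ Q (mod 10)] column 5 reads T+G+carry(1)=Q with T=7, G=5; with digits 0,1,2,4,5,7,8,9 already taken and all letters distinct, the only value for Q is 3 ⇒ Q=3.

Answer: C=8, G=5, J=1, M=9, Q=3, R=0, T=7, Y=2, Z=4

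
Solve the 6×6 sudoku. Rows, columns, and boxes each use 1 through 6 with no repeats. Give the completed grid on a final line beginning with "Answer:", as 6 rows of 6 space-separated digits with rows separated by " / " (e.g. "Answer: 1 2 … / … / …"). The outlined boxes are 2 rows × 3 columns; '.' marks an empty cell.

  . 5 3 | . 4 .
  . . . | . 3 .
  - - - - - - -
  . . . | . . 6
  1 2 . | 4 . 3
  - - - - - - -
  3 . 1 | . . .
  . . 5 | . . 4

Step 1. [r2c3∈{2,4,6}] col 3 places 2 nowhere but r2c3. So r2c3=2.
Step 2. [r6c2∈{6}] nothing but 6 survives at r6c2, so r6c2=6.
Step 3. [r2c2∈{1,4}] across col 2, 1 lands solely at r2c2. So r2c2=1.
Step 4. [r5c5∈{2,5,6}] col 5 places 6 nowhere but r5c5, so r5c5=6.
Step 5. [r3c1∈{4,5}] r3c1 is the only open cell in col 1 admitting 5. So r3c1=5.
Step 6. [r1c6∈{1,2}] across col 6, 1 lands solely at r1c6. So r1c6=1.
Step 7. [r1c4∈{2,6}] row 1 places 2 nowhere but r1c4 ⇒ r1c4=2.
Step 8. [r5c6∈{2,5}] r5c6 is the only open cell in row 5 admitting 2. So r5c6=2.
Step 9. [r6c5∈{1}] only 1 remains possible at r6c5 ⇒ r6c5=1.
Step 10. [r2c4∈{5,6}] across col 4, 6 lands solely at r2c4 ⇒ r2c4=6.
Step 11. [r3c2∈{3,4}] row 3 places 3 nowhere but r3c2, so r3c2=3.
Step 12. [r2c6∈{5}] r2c6's peers cover all but 5 ⇒ r2c6=5.
Step 13. [r1c1∈{6}] r1c1 has the single candidate 6 ⇒ r1c1=6.
Step 14. [r6c4∈{3}] r6c4 has the single candidate 3. So r6c4=3.
Step 15. [r4c5∈{5}] r4c5 has the single candidate 5, so r4c5=5.
Step 16. [r5c4∈{5}] only 5 remains possible at r5c4, so r5c4=5.
Step 17. [r3c3∈{4}] r3c3 has the single candidate 4. So r3c3=4.
Step 18. [r3c5∈{2}] r3c5 has the single candidate 2 ⇒ r3c5=2.
Step 19. [r5c2∈{4}] r5c2 has the single candidate 4 ⇒ r5c2=4.
Step 20. [r2c1∈{4}] r2c1 is down to just 4 ⇒ r2c1=4.
Step 21. [r4c3∈{6}] r4c3's peers cover all but 6 ⇒ r4c3=6.
Step 22. [r3c4∈{1}] r3c4 is down to just 1 ⇒ r3c4=1.
Step 23. [r6c1∈{2}] r6c1 is down to just 2, so r6c1=2.

Answer: 6 5 3 2 4 1 / 4 1 2 6 3 5 / 5 3 4 1 2 6 / 1 2 6 4 5 3 / 3 4 1 5 6 2 / 2 6 5 3 1 4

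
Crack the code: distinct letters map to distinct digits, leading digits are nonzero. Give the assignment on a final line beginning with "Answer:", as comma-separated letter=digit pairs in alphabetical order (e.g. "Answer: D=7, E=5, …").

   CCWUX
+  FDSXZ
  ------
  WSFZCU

Step 1. [col 1: X + Z ≡ U (mod 10)] several values work for X in column 1 (X + Z ≡ U (mod 10), carry-in 0); try X=6. So X=6.
Step 2. [col 1: X + Z ≡ U (mod 10)] Z=4 is one option consistent with column 1 (X + Z ≡ U (mod 10), carry-in 0) — take it. So Z=4.
Step 3. [col 1: X + Z ≡ U (mod 10)] column 1: given X=6, Z=4, carry-in 0, and digits 4,6 already taken and all letters distinct, X+Z≡U (mod 10) forces U=0, so U=0.
Step 4. [col 2: U + X ≡ C (mod 10)] column 2: given U=0, X=6, carry-in 1, and digits 0,4,6 already taken and all letters distinct, U+X≡C (mod 10) forces C=7 ⇒ C=7.
Step 5. [col 3: W + S ≡ Z (mod 10)] no forcing yet in column 3 (carry-in 0); S=3 is free and consistent — try it. So S=3.
Step 6. [col 3: W + S ≡ Z (mod 10)] from column 3 (S=3, Z=4, carry-in 0, digits 0,3,4,6,7 already taken and all letters distinct): W must equal 1, so W=1.
Step 7. [col 4: C + D ≡ F (mod 10)] several values work for D in column 4 (C + D ≡ F (mod 10), carry-in 0); try D=8. So D=8.
Step 8. [col 4: C + D ≡ F (mod 10)] in column 4 we have C+D≡F with carry-in 0; given C=7, D=8 and digits 0,1,3,4,6,7,8 already taken and all letters distinct, that pins F to 5, so F=5.

Answer: C=7, D=8, F=5, S=3, U=0, W=1, X=6, Z=4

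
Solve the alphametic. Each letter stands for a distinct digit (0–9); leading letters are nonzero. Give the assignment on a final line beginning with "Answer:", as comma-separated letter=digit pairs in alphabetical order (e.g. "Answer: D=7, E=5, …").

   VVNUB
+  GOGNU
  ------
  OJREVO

Step 1. [col 1: B + U ≡ O (mod 10)] O=1 is one option consistent with column 1 (B + U ≡ O (mod 10), carry-in 0) — take it, so O=1.
Step 2. [col 1: B + U ≡ O (mod 10)] no forcing yet in column 1 (carry-in 0); U=4 is free and consistent — try it ⇒ U=4.
Step 3. [col 1: B + U ≡ O (mod 10)] from column 1 (U=4, O=1, carry-in 0, digits 1,4 already taken and all letters distinct): B must equal 7, so B=7.
Step 4. [col 2: U + N ≡ V (mod 10)] V=8 is one option consistent with column 2 (U + N ≡ V (mod 10), carry-in 1) — take it, so V=8.
Step 5. [col 2: U + N ≡ V (mod 10)] column 2 reads U+N+carry(1)=V with U=4, V=8; with digits 1,4,7,8 already taken and all letters distinct, the only value for N is 3. So N=3.
Step 6. [col 3: N + G ≡ E (mod 10)] G=2 is one option consistent with column 3 (N + G ≡ E (mod 10), carry-in 0) — take it, so G=2.
Step 7. [col 3: N + G ≡ E (mod 10)] from column 3 (N=3, G=2, carry-in 0, digits 1,2,3,4,7,8 already taken and all letters distinct): E must equal 5 ⇒ E=5.
Step 8. [col 4: V + O ≡ R (mod 10)] in column 4 we have V+O≡R with carry-in 0; given V=8, O=1 and digits 1,2,3,4,5,7,8 already taken and all letters distinct, that pins R to 9. So R=9.
Step 9. [col 5: V + G ≡ J (mod 10)] from column 5 (V=8, G=2, carry-in 0, digits 1,2,3,4,5,7,8,9 already taken and all letters distinct): J must equal 0, so J=0.

Answer: B=7, E=5, G=2, J=0, N=3, O=1, R=9, U=4, V=8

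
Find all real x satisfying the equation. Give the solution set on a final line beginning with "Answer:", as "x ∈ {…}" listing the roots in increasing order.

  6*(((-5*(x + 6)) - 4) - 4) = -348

Step 1. [6*(((-5*(x + 6)) - 4) - 4) = -348] leading coefficient 6: divide by 6, so div: ((-5*(x + 6)) - 4) - 4 = -58.
Step 2. [((-5*(x + 6)) - 4) - 4 = -58] peel the -4: add 4 from each side. So sub: (-5*(x + 6)) - 4 = -54.
Step 3. [(-5*(x + 6)) - 4 = -54] peel the -4: add 4 from each side, so sub: -5*(x + 6) = -50.
Step 4. [-5*(x + 6) = -50] LHS = -5·(…); ÷-5 both sides ⇒ div: x + 6 = 10.
Step 5. [x + 6 = 10] 6 comes off first (subtract 6). So sub: x = 4.

Answer: x ∈ {4}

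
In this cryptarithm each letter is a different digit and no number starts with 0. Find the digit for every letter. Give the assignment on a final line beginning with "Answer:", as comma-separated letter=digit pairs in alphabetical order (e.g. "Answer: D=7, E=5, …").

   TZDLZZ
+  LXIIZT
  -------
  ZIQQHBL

Step 1. [col 1: Z + T ≡ L (mod 10)] several values work for Z in column 1 (Z + T ≡ L (mod 10), carry-in 0); try Z=1 ⇒ Z=1.
Step 2. [col 1: Z + T ≡ L (mod 10)] T=6 is one option consistent with column 1 (Z + T ≡ L (mod 10), carry-in 0) — take it ⇒ T=6.
Step 3. [col 1: Z + T ≡ L (mod 10)] from column 1 (Z=1, T=6, carry-in 0, digits 1,6 already taken and all letters distinct): L must equal 7. So L=7.
Step 4. [col 2: Z + Z ≡ B (mod 10)] from column 2 (Z=1, carry-in 0, digits 1,6,7 already taken and all letters distinct): B must equal 2 ⇒ B=2.
Step 5. [col 3: L + I ≡ H (mod 10)] no forcing yet in column 3 (carry-in 0); I=3 is free and consistent — try it, so I=3.
Step 6. [col 3: L + I ≡ H (mod 10)] from column 3 (L=7, I=3, carry-in 0, digits 1,2,3,6,7 already taken and all letters distinct): H must equal 0, so H=0.
Step 7. [col 4: D + I ≡ Q (mod 10)] D=5 is one option consistent with column 4 (D + I ≡ Q (mod 10), carry-in 1) — take it. So D=5.
Step 8. [col 4: D + I ≡ Q (mod 10)] from column 4 (D=5, I=3, carry-in 1, digits 0,1,2,3,5,6,7 already taken and all letters distinct): Q must equal 9 ⇒ Q=9.
Step 9. [col 5: Z + X ≡ Q (mod 10)] column 5: given Z=1, Q=9, carry-in 0, and digits 0,1,2,3,5,6,7,9 already taken and all letters distinct, Z+X≡Q (mod 10) forces X=8, so X=8.

Answer: B=2, D=5, H=0, I=3, L=7, Q=9, T=6, X=8, Z=1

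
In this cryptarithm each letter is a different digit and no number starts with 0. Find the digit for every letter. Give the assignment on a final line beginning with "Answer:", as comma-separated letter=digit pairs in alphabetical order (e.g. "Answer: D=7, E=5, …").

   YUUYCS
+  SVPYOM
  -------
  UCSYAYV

Step 1. [col 1: S + M ≡ V (mod 10)] V=2 is one option consistent with column 1 (S + M ≡ V (mod 10), carry-in 0) — take it. So V=2.
Step 2. [col 1: S + M ≡ V (mod 10)] column 1 (S + M ≡ V (mod 10), carry-in 0) doesn't pin S yet; pick S=3 and continue ⇒ S=3.
Step 3. [col 1: S + M ≡ V (mod 10)] from column 1 (S=3, V=2, carry-in 0, digits 2,3 already taken and all letters distinct): M must equal 9 ⇒ M=9.
Step 4. [col 2: C + O ≡ Y (mod 10)] several values work for C in column 2 (C + O ≡ Y (mod 10), carry-in 1); try C=0. So C=0.
Step 5. [col 2: C + O ≡ Y (mod 10)] several values work for Y in column 2 (C + O ≡ Y (mod 10), carry-in 1); try Y=7. So Y=7.
Step 6. [col 2: C + O ≡ Y (mod 10)] from column 2 (C=0, Y=7, carry-in 1, digits 0,2,3,7,9 already taken and all letters distinct): O must equal 6. So O=6.
Step 7. [col 3: Y + Y ≡ A (mod 10)] column 3 reads Y+Y+carry(0)=A with Y=7; with digits 0,2,3,6,7,9 already taken and all letters distinct, the only value for A is 4 ⇒ A=4.
Step 8. [col 4: U + P ≡ Y (mod 10)] P=5 is one option consistent with column 4 (U + P ≡ Y (mod 10), carry-in 1) — take it. So P=5.
Step 9. [col 4: U + P ≡ Y (mod 10)] from column 4 (P=5, Y=7, carry-in 1, digits 0,2,3,4,5,6,7,9 already taken and all letters distinct): U must equal 1. So U=1.

Answer: A=4, C=0, M=9, O=6, P=5, S=3, U=1, V=2, Y=7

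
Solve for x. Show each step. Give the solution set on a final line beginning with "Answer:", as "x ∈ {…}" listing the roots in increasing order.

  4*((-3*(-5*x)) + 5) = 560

Step 1. [4*((-3*(-5*x)) + 5) = 560] leading coefficient 4: divide by 4 ⇒ div: (-3*(-5*x)) + 5 = 140.
Step 2. [(-3*(-5*x)) + 5 = 140] 5 comes off first (subtract 5), so sub: -3*(-5*x) = 135.
Step 3. [-3*(-5*x) = 135] LHS = -3·(…); ÷-3 both sides ⇒ div: -5*x = -45.
Step 4. [-5*x = -45] -5·(inner) — divide through by -5. So div: x = 9.

Answer: x ∈ {9}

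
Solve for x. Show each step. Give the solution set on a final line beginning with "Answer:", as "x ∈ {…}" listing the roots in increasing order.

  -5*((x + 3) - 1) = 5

Step 1. [-5*((x + 3) - 1) = 5] divide by the outer -5 ⇒ div: (x + 3) - 1 = -1.
Step 2. [(x + 3) - 1 = -1] peel the -1: add 1 from each side, so sub: x + 3 = 0.
Step 3. [x + 3 = 0] subtract 3: x sits inside (… + 3), so sub: x = -3.

Answer: x ∈ {-3}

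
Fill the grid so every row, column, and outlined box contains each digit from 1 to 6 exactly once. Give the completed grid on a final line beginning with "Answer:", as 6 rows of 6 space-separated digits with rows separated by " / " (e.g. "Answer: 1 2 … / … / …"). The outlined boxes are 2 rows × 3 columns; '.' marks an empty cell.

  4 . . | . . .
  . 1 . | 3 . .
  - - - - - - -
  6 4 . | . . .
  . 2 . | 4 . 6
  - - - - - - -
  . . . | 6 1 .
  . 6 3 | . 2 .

Step 1. [r5c2∈{5}] r5c2 is down to just 5. So r5c2=5.
Step 2. [r4c1∈{1,3,5}] across col 1, 3 lands solely at r4c1. So r4c1=3.
Step 3. [r4c5∈{5}] only 5 remains possible at r4c5. So r4c5=5.
Step 4. [r2c1∈{2,5}] col 1 places 5 nowhere but r2c1, so r2c1=5.
Step 5. [r6c6∈{4,5}] in row 6, 4 fits only at r6c6, so r6c6=4.
Step 6. [r2c6∈{2}] r2c6's peers cover all but 2, so r2c6=2.
Step 7. [r1c3∈{2,6}] 2 has one home in row 1: r1c3, so r1c3=2.
Step 8. [r1c6∈{1,5}] r1c6 is the only open cell in col 6 admitting 5, so r1c6=5.
Step 9. [r3c6∈{1,3}] in col 6, 1 fits only at r3c6 ⇒ r3c6=1.
Step 10. [r2c5∈{4,6}] 4 has one home in row 2: r2c5. So r2c5=4.
Step 11. [r3c3∈{5}] only 5 remains possible at r3c3 ⇒ r3c3=5.
Step 12. [r1c2∈{3}] nothing but 3 survives at r1c2 ⇒ r1c2=3.
Step 13. [r2c3∈{6}] r2c3's peers cover all but 6. So r2c3=6.
Step 14. [r6c1∈{1}] r6c1 is down to just 1 ⇒ r6c1=1.
Step 15. [r6c4∈{5}] r6c4 has the single candidate 5. So r6c4=5.
Step 16. [r5c6∈{3}] r5c6 is down to just 3. So r5c6=3.
Step 17. [r4c3∈{1}] r4c3 is down to just 1, so r4c3=1.
Step 18. [r1c4∈{1}] r1c4 has the single candidate 1 ⇒ r1c4=1.
Step 19. [r1c5∈{6}] r1c5 has the single candidate 6 ⇒ r1c5=6.
Step 20. [r3c5∈{3}] r3c5 is down to just 3, so r3c5=3.
Step 21. [r5c3∈{4}] only 4 remains possible at r5c3 ⇒ r5c3=4.
Step 22. [r5c1∈{2}] only 2 remains possible at r5c1, so r5c1=2.
Step 23. [r3c4∈{2}] nothing but 2 survives at r3c4. So r3c4=2.

Answer: 4 3 2 1 6 5 / 5 1 6 3 4 2 / 6 4 5 2 3 1 / 3 2 1 4 5 6 / 2 5 4 6 1 3 / 1 6 3 5 2 4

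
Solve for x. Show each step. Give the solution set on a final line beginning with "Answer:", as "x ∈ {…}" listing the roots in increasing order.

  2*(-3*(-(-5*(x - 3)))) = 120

Step 1. [2*(-3*(-(-5*(x - 3)))) = 120] 2·(inner) — divide through by 2. So div: -3*(-(-5*(x - 3))) = 60.
Step 2. [-3*(-(-5*(x - 3))) = 60] -3·(inner) — divide through by -3 ⇒ div: -(-5*(x - 3)) = -20.
Step 3. [-(-5*(x - 3)) = -20] leading − — multiply by −1. So neg: -5*(x - 3) = 20.
Step 4. [-5*(x - 3) = 20] leading coefficient -5: divide by -5 ⇒ div: x - 3 = -4.
Step 5. [x - 3 = -4] peel the -3: add 3 from each side, so sub: x = -1.

Answer: x ∈ {-1}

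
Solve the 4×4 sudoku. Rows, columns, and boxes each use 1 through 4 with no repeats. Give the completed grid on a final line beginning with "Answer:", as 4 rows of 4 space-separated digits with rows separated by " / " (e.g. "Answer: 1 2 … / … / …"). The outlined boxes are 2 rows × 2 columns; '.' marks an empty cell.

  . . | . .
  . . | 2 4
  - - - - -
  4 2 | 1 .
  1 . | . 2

Step 1. [r1c3∈{3}] nothing but 3 survives at r1c3. So r1c3=3.
Step 2. [r2c2∈{1,3}] r2c2 is the only open cell in row 2 admitting 1. So r2c2=1.
Step 3. [r2c1∈{3}] nothing but 3 survives at r2c1 ⇒ r2c1=3.
Step 4. [r4c2∈{3}] only 3 remains possible at r4c2, so r4c2=3.
Step 5. [r3c4∈{3}] r3c4's peers cover all but 3 ⇒ r3c4=3.
Step 6. [r1c4∈{1}] only 1 remains possible at r1c4, so r1c4=1.
Step 7. [r4c3∈{4}] r4c3's peers cover all but 4. So r4c3=4.
Step 8. [r1c1∈{2}] r1c1 is down to just 2, so r1c1=2.
Step 9. [r1c2∈{4}] r1c2 is down to just 4. So r1c2=4.

Answer: 2 4 3 1 / 3 1 2 4 / 4 2 1 3 / 1 3 4 2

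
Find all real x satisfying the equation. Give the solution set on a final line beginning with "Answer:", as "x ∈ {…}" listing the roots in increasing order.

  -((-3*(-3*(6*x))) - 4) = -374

Step 1. [-((-3*(-3*(6*x))) - 4) = -374] flip signs both sides. So neg: (-3*(-3*(6*x))) - 4 = 374.
Step 2. [(-3*(-3*(6*x))) - 4 = 374] add 4: x sits inside (… - 4). So sub: -3*(-3*(6*x)) = 378.
Step 3. [-3*(-3*(6*x)) = 378] LHS = -3·(…); ÷-3 both sides. So div: -3*(6*x) = -126.
Step 4. [-3*(6*x) = -126] divide by the outer -3, so div: 6*x = 42.
Step 5. [6*x = 42] 6·(inner) — divide through by 6, so div: x = 7.

Answer: x ∈ {7}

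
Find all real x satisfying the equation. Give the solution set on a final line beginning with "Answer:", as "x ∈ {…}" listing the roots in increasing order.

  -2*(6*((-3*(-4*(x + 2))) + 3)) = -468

Step 1. [-2*(6*((-3*(-4*(x + 2))) + 3)) = -468] leading coefficient -2: divide by -2. So div: 6*((-3*(-4*(x + 2))) + 3) = 234.
Step 2. [6*((-3*(-4*(x + 2))) + 3) = 234] 6·(inner) — divide through by 6, so div: (-3*(-4*(x + 2))) + 3 = 39.
Step 3. [(-3*(-4*(x + 2))) + 3 = 39] -3 divides every term; factor it out ⇒ factor: (-4*(x + 2)) - 1 = -13.
Step 4. [(-4*(x + 2)) - 1 = -13] 1 comes off first (add 1), so sub: -4*(x + 2) = -12.
Step 5. [-4*(x + 2) = -12] divide by the outer -4 ⇒ div: x + 2 = 3.
Step 6. [x + 2 = 3] the outer +2 inverts by subtracting 2 ⇒ sub: x = 1.

Answer: x ∈ {1}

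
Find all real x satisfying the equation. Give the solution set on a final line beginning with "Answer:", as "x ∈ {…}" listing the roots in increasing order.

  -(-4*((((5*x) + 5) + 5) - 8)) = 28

Step 1. [-(-4*((((5*x) + 5) + 5) - 8)) = 28] leading − — multiply by −1 ⇒ neg: -4*((((5*x) + 5) + 5) - 8) = -28.
Step 2. [-4*((((5*x) + 5) + 5) - 8) = -28] -4·(inner) — divide through by -4 ⇒ div: (((5*x) + 5) + 5) - 8 = 7.
Step 3. [(((5*x) + 5) + 5) - 8 = 7] the outer -8 inverts by adding 8 ⇒ sub: ((5*x) + 5) + 5 = 15.
Step 4. [((5*x) + 5) + 5 = 15] peel the +5: subtract 5 from each side, so sub: (5*x) + 5 = 10.
Step 5. [(5*x) + 5 = 10] 5 divides every term; factor it out, so factor: x + 1 = 2.
Step 6. [x + 1 = 2] subtract 1: x sits inside (… + 1) ⇒ sub: x = 1.

Answer: x ∈ {1}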